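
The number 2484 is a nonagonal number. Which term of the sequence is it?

Set n(7n−5)/2 = 2484, giving 7n² − 5n − 4968 = 0.
The discriminant is 25 + 56·2484 = 139129, and √139129 = 373.
So n = (5 + 373) / 14 = 378/14 = 27.
Check: 27·(7·27 − 5)/2 = 2484. ✓

27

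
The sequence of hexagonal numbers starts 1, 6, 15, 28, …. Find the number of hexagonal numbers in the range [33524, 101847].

96

The n-th hexagonal number is n(2n−1).
Smallest index with value ≥ 33524: n = 130 (giving 33670).
Largest index with value ≤ 101847: n = 225 (giving 101025).
Indices 130 through 225: 96 terms.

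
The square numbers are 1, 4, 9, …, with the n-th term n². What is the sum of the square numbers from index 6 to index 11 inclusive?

Σ_{i=6}^{11} i² = 506 − 55 = 451.

451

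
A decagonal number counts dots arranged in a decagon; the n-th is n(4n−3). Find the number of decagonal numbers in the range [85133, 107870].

The n-th decagonal number is n(4n−3).
Smallest index with value ≥ 85133: n = 147 (giving 85995).
Largest index with value ≤ 107870: n = 164 (giving 107092).
Indices 147 through 164: 18 terms.

18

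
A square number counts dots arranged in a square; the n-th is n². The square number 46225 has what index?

215

We need n² = 46225, so n = √46225 = 215.
Check: 215² = 46225. ✓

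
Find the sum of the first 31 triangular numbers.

Σ i(i+1)/2 = (Σi² + Σi) / 2 over i = 1..31.
Σi = 496 and Σi² = 10416.
(1·10416 + 1·496) / 2 = 10912/2 = 5456.

5456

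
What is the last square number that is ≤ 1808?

1764

Solve n² ≤ 1808 for integer n.
n = 42 gives 1764 ≤ 1808, while n = 43 gives 1849 > 1808; so the answer is 1764.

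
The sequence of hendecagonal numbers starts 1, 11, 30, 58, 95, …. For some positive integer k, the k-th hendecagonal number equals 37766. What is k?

Set n(9n−7)/2 = 37766, giving 9n² − 7n − 75532 = 0.
The discriminant is 49 + 72·37766 = 2719201, and √2719201 = 1649.
So n = (7 + 1649) / 18 = 1656/18 = 92.

92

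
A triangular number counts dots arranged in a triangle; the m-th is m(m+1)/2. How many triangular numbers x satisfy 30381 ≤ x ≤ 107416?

The n-th triangular number is n(n+1)/2.
Smallest index with value ≥ 30381: n = 246 (giving 30381).
Largest index with value ≤ 107416: n = 463 (giving 107416).
Indices 246 through 463: 218 terms.

218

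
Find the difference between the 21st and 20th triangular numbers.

21

Consecutive triangular numbers differ by n: T_{21} − T_{20} = 21.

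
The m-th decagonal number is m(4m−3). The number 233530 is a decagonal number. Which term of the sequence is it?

Set n(4n−3) = 233530, giving 4n² − 3n − 233530 = 0.
The discriminant is 9 + 16·233530 = 3736489, and √3736489 = 1933.
So n = (3 + 1933) / 8 = 1936/8 = 242.

242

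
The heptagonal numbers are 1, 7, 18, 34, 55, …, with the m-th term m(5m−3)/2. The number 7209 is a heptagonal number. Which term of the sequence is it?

Set n(5n−3)/2 = 7209, giving 5n² − 3n − 14418 = 0.
The discriminant is 9 + 40·7209 = 288369, and √288369 = 537.
So n = (3 + 537) / 10 = 540/10 = 54.

54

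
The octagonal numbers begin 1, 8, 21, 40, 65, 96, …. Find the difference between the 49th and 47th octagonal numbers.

572

49·(3·49 − 2) = 7105 and 47·(3·47 − 2) = 6533.
Difference: 7105 − 6533 = 572.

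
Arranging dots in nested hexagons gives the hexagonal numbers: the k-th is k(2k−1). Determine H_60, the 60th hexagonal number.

The 60th hexagonal number is n(2n−1) with n = 60.
60·(2·60 − 1) = 60·119 = 7140.

7140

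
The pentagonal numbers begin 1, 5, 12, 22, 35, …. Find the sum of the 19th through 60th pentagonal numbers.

Σ i(3i−1)/2 = (3Σi² − Σi) / 2 over i = 19..60.
Σi = 1830 − 171 = 1659 and Σi² = 73810 − 2109 = 71701.
(3·71701 − 1·1659) / 2 = 213444/2 = 106722.

106722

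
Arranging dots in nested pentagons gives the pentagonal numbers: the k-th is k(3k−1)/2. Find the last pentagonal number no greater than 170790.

170185

Solve n(3n−1)/2 ≤ 170790 for integer n.
n = 337 gives 170185 ≤ 170790, while n = 338 gives 171197 > 170790; so the answer is 170185.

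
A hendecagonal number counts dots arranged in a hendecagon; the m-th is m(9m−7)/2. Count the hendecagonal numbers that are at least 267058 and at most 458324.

The n-th hendecagonal number is n(9n−7)/2.
Smallest index with value ≥ 267058: n = 244 (giving 267058).
Largest index with value ≤ 458324: n = 319 (giving 456808).
Indices 244 through 319: 76 terms.

76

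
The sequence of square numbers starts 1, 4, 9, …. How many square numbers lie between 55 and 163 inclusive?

5

The n-th square number is n².
Smallest index with value ≥ 55: n = 8 (giving 64).
Largest index with value ≤ 163: n = 12 (giving 144).
Indices 8 through 12: 5 terms.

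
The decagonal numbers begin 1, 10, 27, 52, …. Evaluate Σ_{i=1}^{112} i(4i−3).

1879416

Σ i(4i−3) = 4Σi² − 3Σi over i = 1..112.
Σi = 6328 and Σi² = 474600.
4·474600 − 3·6328 = 1879416.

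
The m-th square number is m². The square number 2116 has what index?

46

We need n² = 2116, so n = √2116 = 46.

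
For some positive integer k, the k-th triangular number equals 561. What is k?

33

Set n(n+1)/2 = 561, giving n² + n − 1122 = 0.
The discriminant is 1 + 8·561 = 4489, and √4489 = 67.
So n = (-1 + 67) / 2 = 66/2 = 33.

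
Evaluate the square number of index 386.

148996

386² = 148996.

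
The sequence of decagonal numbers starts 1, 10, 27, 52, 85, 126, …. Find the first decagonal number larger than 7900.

Solve n(4n−3) > 7900 for integer n.
The largest n with value ≤ 7900 is 44 (since 7612 ≤ 7900 < 7965), so the first above is n = 45, value 7965.

7965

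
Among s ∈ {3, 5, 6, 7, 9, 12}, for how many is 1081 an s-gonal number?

1

s = 3: P(3, 46) = 1081. ✓
s = 5: P(5, 27) = 1080 and P(5, 28) = 1162; 1081 is not s-gonal.
s = 6: P(6, 23) = 1035 and P(6, 24) = 1128; 1081 is not s-gonal.
s = 7: P(7, 21) = 1071 and P(7, 22) = 1177; 1081 is not s-gonal.
s = 9: P(9, 17) = 969 and P(9, 18) = 1089; 1081 is not s-gonal.
s = 12: P(12, 15) = 1065 and P(12, 16) = 1216; 1081 is not s-gonal.
Hits: s ∈ {3} → 1.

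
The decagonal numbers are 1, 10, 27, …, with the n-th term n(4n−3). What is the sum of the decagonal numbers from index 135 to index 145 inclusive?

858220

Σ i(4i−3) = 4Σi² − 3Σi over i = 135..145.
Σi = 10585 − 9045 = 1540 and Σi² = 1026745 − 811035 = 215710.
4·215710 − 3·1540 = 858220.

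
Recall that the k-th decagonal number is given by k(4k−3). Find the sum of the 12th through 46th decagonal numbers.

128975

Σ i(4i−3) = 4Σi² − 3Σi over i = 12..46.
Σi = 1081 − 66 = 1015 and Σi² = 33511 − 506 = 33005.
4·33005 − 3·1015 = 128975.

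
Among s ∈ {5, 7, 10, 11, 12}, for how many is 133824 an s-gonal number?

s = 5: P(5, 298) = 133057 and P(5, 299) = 133952; 133824 is not s-gonal.
s = 7: P(7, 231) = 133056 and P(7, 232) = 134212; 133824 is not s-gonal.
s = 10: P(10, 183) = 133407 and P(10, 184) = 134872; 133824 is not s-gonal.
s = 11: P(11, 172) = 132526 and P(11, 173) = 134075; 133824 is not s-gonal.
s = 12: P(12, 164) = 133824. ✓
Hits: s ∈ {12} → 1.

1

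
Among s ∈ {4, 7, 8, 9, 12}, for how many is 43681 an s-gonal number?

s = 4: P(4, 209) = 43681. ✓
s = 7: P(7, 132) = 43362 and P(7, 133) = 44023; 43681 is not s-gonal.
s = 8: P(8, 121) = 43681. ✓
s = 9: P(9, 112) = 43624 and P(9, 113) = 44409; 43681 is not s-gonal.
s = 12: P(12, 93) = 42873 and P(12, 94) = 43804; 43681 is not s-gonal.
Hits: s ∈ {4, 8} → 2.

2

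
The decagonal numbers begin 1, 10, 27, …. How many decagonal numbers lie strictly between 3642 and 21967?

44

The n-th decagonal number is n(4n−3).
Smallest index with value > 3642: n = 31 (giving 3751).
Largest index with value < 21967: n = 74 (giving 21682).
Indices 31 through 74: 44 terms.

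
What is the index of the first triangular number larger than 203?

Solve n(n+1)/2 > 203 for integer n.
The largest n with value ≤ 203 is 19 (since 190 ≤ 203 < 210), so the first above is n = 20, value 210.

20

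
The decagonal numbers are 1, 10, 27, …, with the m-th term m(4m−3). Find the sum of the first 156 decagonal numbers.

Σ i(4i−3) = 4Σi² − 3Σi over i = 1..156.
Σi = 12246 and Σi² = 1277666.
4·1277666 − 3·12246 = 5073926.

5073926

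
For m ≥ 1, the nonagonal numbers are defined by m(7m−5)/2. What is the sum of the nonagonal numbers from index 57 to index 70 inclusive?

Σ i(7i−5)/2 = (7Σi² − 5Σi) / 2 over i = 57..70.
Σi = 2485 − 1596 = 889 and Σi² = 116795 − 60116 = 56679.
(7·56679 − 5·889) / 2 = 392308/2 = 196154.

196154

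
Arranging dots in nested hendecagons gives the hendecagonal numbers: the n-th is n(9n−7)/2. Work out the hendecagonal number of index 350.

550025

The 350th hendecagonal number is n(9n−7)/2 with n = 350.
350·(9·350 − 7)/2 = 350·3143/2 = 550025.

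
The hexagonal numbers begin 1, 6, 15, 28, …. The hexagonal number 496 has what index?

16

Set n(2n−1) = 496, giving 2n² − n − 496 = 0.
The discriminant is 1 + 8·496 = 3969, and √3969 = 63.
So n = (1 + 63) / 4 = 64/4 = 16.
Check: 16·(2·16 − 1) = 496. ✓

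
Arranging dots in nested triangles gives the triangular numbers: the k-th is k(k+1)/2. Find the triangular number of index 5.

15

The 5th triangular number is n(n+1)/2 with n = 5.
5·6/2 = 30/2 = 15.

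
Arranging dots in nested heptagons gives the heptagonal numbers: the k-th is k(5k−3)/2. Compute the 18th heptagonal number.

The 18th heptagonal number is n(5n−3)/2 with n = 18.
18·(5·18 − 3)/2 = 18·87/2 = 783.

783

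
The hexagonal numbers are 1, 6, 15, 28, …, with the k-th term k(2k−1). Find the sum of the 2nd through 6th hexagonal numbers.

Σ i(2i−1) = 2Σi² − Σi over i = 2..6.
Σi = 21 − 1 = 20 and Σi² = 91 − 1 = 90.
2·90 − 1·20 = 160.

160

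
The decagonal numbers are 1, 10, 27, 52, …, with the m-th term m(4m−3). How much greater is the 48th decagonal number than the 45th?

1107

48·(4·48 − 3) = 9072 and 45·(4·45 − 3) = 7965.
Difference: 9072 − 7965 = 1107.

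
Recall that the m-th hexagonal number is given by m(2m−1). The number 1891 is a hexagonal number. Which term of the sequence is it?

31

Set n(2n−1) = 1891, giving 2n² − n − 1891 = 0.
The discriminant is 1 + 8·1891 = 15129, and √15129 = 123.
So n = (1 + 123) / 4 = 124/4 = 31.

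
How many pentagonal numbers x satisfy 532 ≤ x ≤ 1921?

17

The n-th pentagonal number is n(3n−1)/2.
Smallest index with value ≥ 532: n = 19 (giving 532).
Largest index with value ≤ 1921: n = 35 (giving 1820).
Indices 19 through 35: 17 terms.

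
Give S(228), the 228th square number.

51984

228² = 51984.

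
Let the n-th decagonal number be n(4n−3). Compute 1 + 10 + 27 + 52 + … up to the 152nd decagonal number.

Σ i(4i−3) = 4Σi² − 3Σi over i = 1..152.
Σi = 11628 and Σi² = 1182180.
4·1182180 − 3·11628 = 4693836.

4693836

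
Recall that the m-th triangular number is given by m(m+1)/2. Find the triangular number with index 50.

1275

The 50th triangular number is n(n+1)/2 with n = 50.
50·51/2 = 2550/2 = 1275.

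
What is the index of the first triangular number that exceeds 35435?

Solve n(n+1)/2 > 35435 for integer n.
The largest n with value ≤ 35435 is 265 (since 35245 ≤ 35435 < 35511), so the first above is n = 266, value 35511.

266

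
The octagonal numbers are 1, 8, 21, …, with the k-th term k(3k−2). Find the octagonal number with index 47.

6533

The 47th octagonal number is n(3n−2) with n = 47.
47·(3·47 − 2) = 47·139 = 6533.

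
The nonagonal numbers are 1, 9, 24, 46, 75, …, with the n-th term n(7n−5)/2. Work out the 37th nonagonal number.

4699

The 37th nonagonal number is n(7n−5)/2 with n = 37.
37·(7·37 − 5)/2 = 37·254/2 = 37·127 = 4699.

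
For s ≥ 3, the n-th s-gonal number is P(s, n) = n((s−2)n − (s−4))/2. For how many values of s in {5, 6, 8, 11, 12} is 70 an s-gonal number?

1

s = 5: P(5, 7) = 70. ✓
s = 6: P(6, 6) = 66 and P(6, 7) = 91; 70 is not s-gonal.
s = 8: P(8, 5) = 65 and P(8, 6) = 96; 70 is not s-gonal.
s = 11: P(11, 4) = 58 and P(11, 5) = 95; 70 is not s-gonal.
s = 12: P(12, 4) = 64 and P(12, 5) = 105; 70 is not s-gonal.
Hits: s ∈ {5} → 1.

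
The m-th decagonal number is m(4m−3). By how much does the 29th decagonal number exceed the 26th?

29·(4·29 − 3) = 3277 and 26·(4·26 − 3) = 2626.
Difference: 3277 − 2626 = 651.

651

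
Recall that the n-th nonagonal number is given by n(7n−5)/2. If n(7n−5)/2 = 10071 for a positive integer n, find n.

54

Set n(7n−5)/2 = 10071, giving 7n² − 5n − 20142 = 0.
The discriminant is 25 + 56·10071 = 564001, and √564001 = 751.
So n = (5 + 751) / 14 = 756/14 = 54.
Check: 54·(7·54 − 5)/2 = 10071. ✓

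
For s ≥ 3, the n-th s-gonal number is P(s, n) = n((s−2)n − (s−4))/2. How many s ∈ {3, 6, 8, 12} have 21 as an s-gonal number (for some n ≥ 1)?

2

s = 3: P(3, 6) = 21. ✓
s = 6: P(6, 3) = 15 and P(6, 4) = 28; 21 is not s-gonal.
s = 8: P(8, 3) = 21. ✓
s = 12: P(12, 2) = 12 and P(12, 3) = 33; 21 is not s-gonal.
Hits: s ∈ {3, 8} → 2.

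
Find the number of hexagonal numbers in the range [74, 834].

14

The n-th hexagonal number is n(2n−1).
Smallest index with value ≥ 74: n = 7 (giving 91).
Largest index with value ≤ 834: n = 20 (giving 780).
Indices 7 through 20: 14 terms.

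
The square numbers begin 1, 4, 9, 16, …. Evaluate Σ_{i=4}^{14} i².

Σ_{i=4}^{14} i² = 1015 − 14 = 1001.

1001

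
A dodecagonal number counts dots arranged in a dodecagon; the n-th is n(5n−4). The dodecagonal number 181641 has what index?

191

Set n(5n−4) = 181641, giving 5n² − 4n − 181641 = 0.
The discriminant is 16 + 20·181641 = 3632836, and √3632836 = 1906.
So n = (4 + 1906) / 10 = 1910/10 = 191.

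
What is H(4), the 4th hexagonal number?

28

4·(2·4 − 1) = 4·7 = 28.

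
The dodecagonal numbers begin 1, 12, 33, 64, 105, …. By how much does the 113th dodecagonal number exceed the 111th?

113·(5·113 − 4) = 63393 and 111·(5·111 − 4) = 61161.
Difference: 63393 − 61161 = 2232.

2232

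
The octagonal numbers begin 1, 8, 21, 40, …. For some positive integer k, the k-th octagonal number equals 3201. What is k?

33

Set n(3n−2) = 3201, giving 3n² − 2n − 3201 = 0.
So n = (2 + 196) / 6 = 198/6 = 33.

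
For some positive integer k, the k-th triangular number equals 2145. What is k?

65

Set n(n+1)/2 = 2145, giving n² + n − 4290 = 0.
The discriminant is 1 + 8·2145 = 17161, and √17161 = 131.
So n = (-1 + 131) / 2 = 130/2 = 65.
Check: 65·66/2 = 2145. ✓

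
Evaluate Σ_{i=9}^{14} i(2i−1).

1553

Σ i(2i−1) = 2Σi² − Σi over i = 9..14.
Σi = 105 − 36 = 69 and Σi² = 1015 − 204 = 811.
2·811 − 1·69 = 1553.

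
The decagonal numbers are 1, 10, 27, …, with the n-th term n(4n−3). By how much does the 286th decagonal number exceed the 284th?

4554

286·(4·286 − 3) = 326326 and 284·(4·284 − 3) = 321772.
Difference: 326326 − 321772 = 4554.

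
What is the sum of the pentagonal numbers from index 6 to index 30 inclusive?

Σ i(3i−1)/2 = (3Σi² − Σi) / 2 over i = 6..30.
Σi = 465 − 15 = 450 and Σi² = 9455 − 55 = 9400.
(3·9400 − 1·450) / 2 = 27750/2 = 13875.

13875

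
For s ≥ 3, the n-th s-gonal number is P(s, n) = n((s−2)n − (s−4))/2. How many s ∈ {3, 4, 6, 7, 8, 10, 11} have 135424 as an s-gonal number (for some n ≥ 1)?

1

s = 3: P(3, 519) = 134940 and P(3, 520) = 135460; 135424 is not s-gonal.
s = 4: P(4, 368) = 135424. ✓
s = 6: P(6, 260) = 134940 and P(6, 261) = 135981; 135424 is not s-gonal.
s = 7: P(7, 233) = 135373 and P(7, 234) = 136539; 135424 is not s-gonal.
s = 8: P(8, 212) = 134408 and P(8, 213) = 135681; 135424 is not s-gonal.
s = 10: P(10, 184) = 134872 and P(10, 185) = 136345; 135424 is not s-gonal.
s = 11: P(11, 173) = 134075 and P(11, 174) = 135633; 135424 is not s-gonal.
Hits: s ∈ {4} → 1.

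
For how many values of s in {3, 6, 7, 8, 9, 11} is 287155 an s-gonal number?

1

s = 3: P(3, 757) = 286903 and P(3, 758) = 287661; 287155 is not s-gonal.
s = 6: P(6, 379) = 286903 and P(6, 380) = 288420; 287155 is not s-gonal.
s = 7: P(7, 339) = 286794 and P(7, 340) = 288490; 287155 is not s-gonal.
s = 8: P(8, 309) = 285825 and P(8, 310) = 287680; 287155 is not s-gonal.
s = 9: P(9, 286) = 285571 and P(9, 287) = 287574; 287155 is not s-gonal.
s = 11: P(11, 253) = 287155. ✓
Hits: s ∈ {11} → 1.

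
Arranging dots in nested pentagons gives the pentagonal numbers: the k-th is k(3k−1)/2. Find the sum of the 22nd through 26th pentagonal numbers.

Σ i(3i−1)/2 = (3Σi² − Σi) / 2 over i = 22..26.
Σi = 351 − 231 = 120 and Σi² = 6201 − 3311 = 2890.
(3·2890 − 1·120) / 2 = 8550/2 = 4275.

4275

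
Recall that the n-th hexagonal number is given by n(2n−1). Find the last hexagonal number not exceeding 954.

946

Solve n(2n−1) ≤ 954 for integer n.
n = 22 gives 946 ≤ 954, while n = 23 gives 1035 > 954; so the answer is 946.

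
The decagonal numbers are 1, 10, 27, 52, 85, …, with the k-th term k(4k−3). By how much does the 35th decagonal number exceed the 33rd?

538

35·(4·35 − 3) = 4795 and 33·(4·33 − 3) = 4257.
Difference: 4795 − 4257 = 538.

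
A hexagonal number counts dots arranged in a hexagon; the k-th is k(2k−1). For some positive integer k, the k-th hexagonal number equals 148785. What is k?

Set n(2n−1) = 148785, giving 2n² − n − 148785 = 0.
The discriminant is 1 + 8·148785 = 1190281, and √1190281 = 1091.
So n = (1 + 1091) / 4 = 1092/4 = 273.
Check: 273·(2·273 − 1) = 148785. ✓

273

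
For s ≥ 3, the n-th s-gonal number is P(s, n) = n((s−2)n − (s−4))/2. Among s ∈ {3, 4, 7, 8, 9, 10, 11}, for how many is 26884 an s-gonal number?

s = 3: P(3, 231) = 26796 and P(3, 232) = 27028; 26884 is not s-gonal.
s = 4: P(4, 163) = 26569 and P(4, 164) = 26896; 26884 is not s-gonal.
s = 7: P(7, 104) = 26884. ✓
s = 8: P(8, 94) = 26320 and P(8, 95) = 26885; 26884 is not s-gonal.
s = 9: P(9, 88) = 26884. ✓
s = 10: P(10, 82) = 26650 and P(10, 83) = 27307; 26884 is not s-gonal.
s = 11: P(11, 77) = 26411 and P(11, 78) = 27105; 26884 is not s-gonal.
Hits: s ∈ {7, 9} → 2.

2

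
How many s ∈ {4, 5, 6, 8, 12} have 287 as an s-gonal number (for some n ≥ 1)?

1

s = 4: P(4, 16) = 256 and P(4, 17) = 289; 287 is not s-gonal.
s = 5: P(5, 14) = 287. ✓
s = 6: P(6, 12) = 276 and P(6, 13) = 325; 287 is not s-gonal.
s = 8: P(8, 10) = 280 and P(8, 11) = 341; 287 is not s-gonal.
s = 12: P(12, 7) = 217 and P(12, 8) = 288; 287 is not s-gonal.
Hits: s ∈ {5} → 1.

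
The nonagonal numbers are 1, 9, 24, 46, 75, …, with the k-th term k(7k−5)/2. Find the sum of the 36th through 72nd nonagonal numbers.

387390

Σ i(7i−5)/2 = (7Σi² − 5Σi) / 2 over i = 36..72.
Σi = 2628 − 630 = 1998 and Σi² = 127020 − 14910 = 112110.
(7·112110 − 5·1998) / 2 = 774780/2 = 387390.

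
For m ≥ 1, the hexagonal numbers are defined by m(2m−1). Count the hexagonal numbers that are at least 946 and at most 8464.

The n-th hexagonal number is n(2n−1).
Smallest index with value ≥ 946: n = 22 (giving 946).
Largest index with value ≤ 8464: n = 65 (giving 8385).
Indices 22 through 65: 44 terms.

44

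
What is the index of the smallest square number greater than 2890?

Solve n² > 2890 for integer n.
The largest n with value ≤ 2890 is 53 (since 2809 ≤ 2890 < 2916), so the first above is n = 54, value 2916.

54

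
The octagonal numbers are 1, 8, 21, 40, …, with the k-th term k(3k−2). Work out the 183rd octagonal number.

The 183rd octagonal number is n(3n−2) with n = 183.
183·(3·183 − 2) = 183·547 = 100101.

100101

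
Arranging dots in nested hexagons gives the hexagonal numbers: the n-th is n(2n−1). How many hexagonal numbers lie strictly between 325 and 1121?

10

The n-th hexagonal number is n(2n−1).
Smallest index with value > 325: n = 14 (giving 378).
Largest index with value < 1121: n = 23 (giving 1035).
Indices 14 through 23: 10 terms.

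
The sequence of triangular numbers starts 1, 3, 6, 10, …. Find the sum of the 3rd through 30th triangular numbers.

Σ i(i+1)/2 = (Σi² + Σi) / 2 over i = 3..30.
Σi = 465 − 3 = 462 and Σi² = 9455 − 5 = 9450.
(1·9450 + 1·462) / 2 = 9912/2 = 4956.

4956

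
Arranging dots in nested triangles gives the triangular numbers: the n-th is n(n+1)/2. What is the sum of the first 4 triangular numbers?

Σ i(i+1)/2 = (Σi² + Σi) / 2 over i = 1..4.
Σi = 10 and Σi² = 30.
(1·30 + 1·10) / 2 = 40/2 = 20.

20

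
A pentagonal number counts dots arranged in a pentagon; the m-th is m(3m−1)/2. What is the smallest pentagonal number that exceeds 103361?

103622

Solve n(3n−1)/2 > 103361 for integer n.
The largest n with value ≤ 103361 is 262 (since 102835 ≤ 103361 < 103622), so the first above is n = 263, value 103622.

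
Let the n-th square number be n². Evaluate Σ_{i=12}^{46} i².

33005

Σ_{i=12}^{46} i² = 33511 − 506 = 33005.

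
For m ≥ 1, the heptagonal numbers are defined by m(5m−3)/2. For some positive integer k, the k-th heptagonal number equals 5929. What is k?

49

Set n(5n−3)/2 = 5929, giving 5n² − 3n − 11858 = 0.
The discriminant is 9 + 40·5929 = 237169, and √237169 = 487.
So n = (3 + 487) / 10 = 490/10 = 49.
Check: 49·(5·49 − 3)/2 = 5929. ✓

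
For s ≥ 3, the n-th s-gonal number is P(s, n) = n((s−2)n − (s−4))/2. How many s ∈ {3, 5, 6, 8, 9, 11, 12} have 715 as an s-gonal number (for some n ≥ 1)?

2

s = 3: P(3, 37) = 703 and P(3, 38) = 741; 715 is not s-gonal.
s = 5: P(5, 22) = 715. ✓
s = 6: P(6, 19) = 703 and P(6, 20) = 780; 715 is not s-gonal.
s = 8: P(8, 15) = 645 and P(8, 16) = 736; 715 is not s-gonal.
s = 9: P(9, 14) = 651 and P(9, 15) = 750; 715 is not s-gonal.
s = 11: P(11, 13) = 715. ✓
s = 12: P(12, 12) = 672 and P(12, 13) = 793; 715 is not s-gonal.
Hits: s ∈ {5, 11} → 2.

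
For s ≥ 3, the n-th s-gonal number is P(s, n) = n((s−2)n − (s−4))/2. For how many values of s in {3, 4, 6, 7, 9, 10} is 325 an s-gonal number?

s = 3: P(3, 25) = 325. ✓
s = 4: P(4, 18) = 324 and P(4, 19) = 361; 325 is not s-gonal.
s = 6: P(6, 13) = 325. ✓
s = 7: P(7, 11) = 286 and P(7, 12) = 342; 325 is not s-gonal.
s = 9: P(9, 10) = 325. ✓
s = 10: P(10, 9) = 297 and P(10, 10) = 370; 325 is not s-gonal.
Hits: s ∈ {3, 6, 9} → 3.

3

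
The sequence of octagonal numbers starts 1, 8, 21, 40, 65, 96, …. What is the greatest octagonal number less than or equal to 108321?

107920

Solve n(3n−2) ≤ 108321 for integer n.
n = 190 gives 107920 ≤ 108321, while n = 191 gives 109061 > 108321; so the answer is 107920.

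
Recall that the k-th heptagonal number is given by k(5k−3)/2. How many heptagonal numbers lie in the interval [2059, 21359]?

The n-th heptagonal number is n(5n−3)/2.
Smallest index with value ≥ 2059: n = 29 (giving 2059).
Largest index with value ≤ 21359: n = 92 (giving 21022).
Indices 29 through 92: 64 terms.

64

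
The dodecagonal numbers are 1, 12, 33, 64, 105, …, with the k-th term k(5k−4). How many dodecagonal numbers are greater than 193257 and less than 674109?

The n-th dodecagonal number is n(5n−4).
Smallest index with value > 193257: n = 198 (giving 195228).
Largest index with value < 674109: n = 367 (giving 671977).
Indices 198 through 367: 170 terms.

170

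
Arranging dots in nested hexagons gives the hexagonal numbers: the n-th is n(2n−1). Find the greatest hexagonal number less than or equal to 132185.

Solve n(2n−1) ≤ 132185 for integer n.
n = 257 gives 131841 ≤ 132185, while n = 258 gives 132870 > 132185; so the answer is 131841.

131841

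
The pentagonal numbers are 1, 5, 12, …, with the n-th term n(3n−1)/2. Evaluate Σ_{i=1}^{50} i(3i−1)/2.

63750

Σ i(3i−1)/2 = (3Σi² − Σi) / 2 over i = 1..50.
Σi = 1275 and Σi² = 42925.
(3·42925 − 1·1275) / 2 = 127500/2 = 63750.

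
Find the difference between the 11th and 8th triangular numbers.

30

11·12/2 = 66 and 8·9/2 = 36.
Difference: 66 − 36 = 30.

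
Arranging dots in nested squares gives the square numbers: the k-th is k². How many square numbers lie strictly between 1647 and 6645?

41

The n-th square number is n².
Smallest index with value > 1647: n = 41 (giving 1681).
Largest index with value < 6645: n = 81 (giving 6561).
Indices 41 through 81: 41 terms.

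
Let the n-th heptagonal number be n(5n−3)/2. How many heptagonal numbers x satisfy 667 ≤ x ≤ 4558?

The n-th heptagonal number is n(5n−3)/2.
Smallest index with value ≥ 667: n = 17 (giving 697).
Largest index with value ≤ 4558: n = 43 (giving 4558).
Indices 17 through 43: 27 terms.

27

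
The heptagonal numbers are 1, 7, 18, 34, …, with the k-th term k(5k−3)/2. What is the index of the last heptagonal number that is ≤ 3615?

Solve n(5n−3)/2 ≤ 3615 for integer n.
n = 38 gives 3553 ≤ 3615, while n = 39 gives 3744 > 3615; so the answer is index 38.

38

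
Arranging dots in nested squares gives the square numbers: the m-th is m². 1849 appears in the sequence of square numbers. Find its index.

We need n² = 1849, so n = √1849 = 43.
Check: 43² = 1849. ✓

43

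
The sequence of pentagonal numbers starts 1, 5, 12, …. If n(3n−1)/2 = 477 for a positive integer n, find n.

Set n(3n−1)/2 = 477, giving 3n² − n − 954 = 0.
So n = (1 + 107) / 6 = 108/6 = 18.

18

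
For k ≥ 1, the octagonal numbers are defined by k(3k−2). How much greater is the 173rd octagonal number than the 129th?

39776

173·(3·173 − 2) = 89441 and 129·(3·129 − 2) = 49665.
Difference: 89441 − 49665 = 39776.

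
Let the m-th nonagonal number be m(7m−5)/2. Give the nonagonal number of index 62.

13299

The 62nd nonagonal number is n(7n−5)/2 with n = 62.
62·(7·62 − 5)/2 = 62·429/2 = 13299.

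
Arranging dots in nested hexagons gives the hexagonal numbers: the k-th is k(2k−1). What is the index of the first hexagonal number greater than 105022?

230

Solve n(2n−1) > 105022 for integer n.
The largest n with value ≤ 105022 is 229 (since 104653 ≤ 105022 < 105570), so the first above is n = 230, value 105570.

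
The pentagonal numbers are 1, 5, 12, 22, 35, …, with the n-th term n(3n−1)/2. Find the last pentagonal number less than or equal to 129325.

128627

Solve n(3n−1)/2 ≤ 129325 for integer n.
n = 293 gives 128627 ≤ 129325, while n = 294 gives 129507 > 129325; so the answer is 128627.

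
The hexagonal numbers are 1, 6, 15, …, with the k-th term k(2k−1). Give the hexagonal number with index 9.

9·(2·9 − 1) = 9·17 = 153.

153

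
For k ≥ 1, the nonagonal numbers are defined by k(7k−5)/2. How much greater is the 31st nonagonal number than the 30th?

Consecutive nonagonal numbers differ by 7n − 6: here 7·31 − 6 = 211.

211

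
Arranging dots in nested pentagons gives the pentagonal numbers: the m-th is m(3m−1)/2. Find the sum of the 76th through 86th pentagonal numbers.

107976

Σ i(3i−1)/2 = (3Σi² − Σi) / 2 over i = 76..86.
Σi = 3741 − 2850 = 891 and Σi² = 215731 − 143450 = 72281.
(3·72281 − 1·891) / 2 = 215952/2 = 107976.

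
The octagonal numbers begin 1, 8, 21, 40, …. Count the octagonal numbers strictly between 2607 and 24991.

The n-th octagonal number is n(3n−2).
Smallest index with value > 2607: n = 30 (giving 2640).
Largest index with value < 24991: n = 91 (giving 24661).
Indices 30 through 91: 62 terms.

62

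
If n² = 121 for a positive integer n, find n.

We need n² = 121, so n = √121 = 11.

11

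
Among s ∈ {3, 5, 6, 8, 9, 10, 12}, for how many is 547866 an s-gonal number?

1

s = 3: P(3, 1046) = 547581 and P(3, 1047) = 548628; 547866 is not s-gonal.
s = 5: P(5, 604) = 546922 and P(5, 605) = 548735; 547866 is not s-gonal.
s = 6: P(6, 523) = 546535 and P(6, 524) = 548628; 547866 is not s-gonal.
s = 8: P(8, 427) = 546133 and P(8, 428) = 548696; 547866 is not s-gonal.
s = 9: P(9, 396) = 547866. ✓
s = 10: P(10, 370) = 546490 and P(10, 371) = 549451; 547866 is not s-gonal.
s = 12: P(12, 331) = 546481 and P(12, 332) = 549792; 547866 is not s-gonal.
Hits: s ∈ {9} → 1.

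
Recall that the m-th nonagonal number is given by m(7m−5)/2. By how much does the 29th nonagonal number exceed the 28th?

197

Consecutive nonagonal numbers differ by 7n − 6: here 7·29 − 6 = 197.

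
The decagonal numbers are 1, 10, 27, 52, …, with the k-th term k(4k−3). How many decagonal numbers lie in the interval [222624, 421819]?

89

The n-th decagonal number is n(4n−3).
Smallest index with value ≥ 222624: n = 237 (giving 223965).
Largest index with value ≤ 421819: n = 325 (giving 421525).
Indices 237 through 325: 89 terms.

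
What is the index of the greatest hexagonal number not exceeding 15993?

Solve n(2n−1) ≤ 15993 for integer n.
n = 89 gives 15753 ≤ 15993, while n = 90 gives 16110 > 15993; so the answer is index 89.

89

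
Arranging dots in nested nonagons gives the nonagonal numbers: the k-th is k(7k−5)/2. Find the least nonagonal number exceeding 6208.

Solve n(7n−5)/2 > 6208 for integer n.
The largest n with value ≤ 6208 is 42 (since 6069 ≤ 6208 < 6364), so the first above is n = 43, value 6364.

6364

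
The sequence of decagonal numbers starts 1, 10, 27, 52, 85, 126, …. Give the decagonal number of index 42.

6930

The 42nd decagonal number is n(4n−3) with n = 42.
42·(4·42 − 3) = 42·165 = 6930.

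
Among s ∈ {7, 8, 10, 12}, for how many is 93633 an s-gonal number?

s = 7: P(7, 193) = 92833 and P(7, 194) = 93799; 93633 is not s-gonal.
s = 8: P(8, 177) = 93633. ✓
s = 10: P(10, 153) = 93177 and P(10, 154) = 94402; 93633 is not s-gonal.
s = 12: P(12, 137) = 93297 and P(12, 138) = 94668; 93633 is not s-gonal.
Hits: s ∈ {8} → 1.

1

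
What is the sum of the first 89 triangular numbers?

121485

Σ i(i+1)/2 = (Σi² + Σi) / 2 over i = 1..89.
Σi = 4005 and Σi² = 238965.
(1·238965 + 1·4005) / 2 = 242970/2 = 121485.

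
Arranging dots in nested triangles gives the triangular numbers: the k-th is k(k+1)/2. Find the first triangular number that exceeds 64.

66

Solve n(n+1)/2 > 64 for integer n.
The largest n with value ≤ 64 is 10 (since 55 ≤ 64 < 66), so the first above is n = 11, value 66.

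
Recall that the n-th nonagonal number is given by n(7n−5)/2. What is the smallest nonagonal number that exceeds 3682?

Solve n(7n−5)/2 > 3682 for integer n.
The largest n with value ≤ 3682 is 32 (since 3504 ≤ 3682 < 3729), so the first above is n = 33, value 3729.

3729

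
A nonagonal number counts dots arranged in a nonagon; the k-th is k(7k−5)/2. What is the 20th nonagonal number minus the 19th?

134

Consecutive nonagonal numbers differ by 7n − 6: here 7·20 − 6 = 134.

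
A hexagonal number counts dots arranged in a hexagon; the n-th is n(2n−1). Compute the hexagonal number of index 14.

378

The 14th hexagonal number is n(2n−1) with n = 14.
14·(2·14 − 1) = 14·27 = 378.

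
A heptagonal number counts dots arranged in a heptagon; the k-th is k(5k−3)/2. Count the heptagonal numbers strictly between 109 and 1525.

The n-th heptagonal number is n(5n−3)/2.
Smallest index with value > 109: n = 7 (giving 112).
Largest index with value < 1525: n = 24 (giving 1404).
Indices 7 through 24: 18 terms.

18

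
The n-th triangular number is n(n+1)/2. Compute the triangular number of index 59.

The 59th triangular number is n(n+1)/2 with n = 59.
59·60/2 = 3540/2 = 1770.

1770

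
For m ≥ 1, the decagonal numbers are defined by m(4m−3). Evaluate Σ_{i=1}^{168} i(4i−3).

6336148

Σ i(4i−3) = 4Σi² − 3Σi over i = 1..168.
Σi = 14196 and Σi² = 1594684.
4·1594684 − 3·14196 = 6336148.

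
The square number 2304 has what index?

48

We need n² = 2304, so n = √2304 = 48.
Check: 48² = 2304. ✓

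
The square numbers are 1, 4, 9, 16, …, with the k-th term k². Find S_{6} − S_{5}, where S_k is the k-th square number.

11

n² − (n−1)² = 2n − 1, so 6² − 5² = 2·6 − 1 = 11.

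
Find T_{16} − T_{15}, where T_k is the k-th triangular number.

Consecutive triangular numbers differ by n: T_{16} − T_{15} = 16.

16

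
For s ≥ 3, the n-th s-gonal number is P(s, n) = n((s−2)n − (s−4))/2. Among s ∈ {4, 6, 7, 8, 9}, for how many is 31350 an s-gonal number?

s = 4: P(4, 177) = 31329 and P(4, 178) = 31684; 31350 is not s-gonal.
s = 6: P(6, 125) = 31125 and P(6, 126) = 31626; 31350 is not s-gonal.
s = 7: P(7, 112) = 31192 and P(7, 113) = 31753; 31350 is not s-gonal.
s = 8: P(8, 102) = 31008 and P(8, 103) = 31621; 31350 is not s-gonal.
s = 9: P(9, 95) = 31350. ✓
Hits: s ∈ {9} → 1.

1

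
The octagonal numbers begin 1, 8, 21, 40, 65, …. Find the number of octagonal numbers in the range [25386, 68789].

59

The n-th octagonal number is n(3n−2).
Smallest index with value ≥ 25386: n = 93 (giving 25761).
Largest index with value ≤ 68789: n = 151 (giving 68101).
Indices 93 through 151: 59 terms.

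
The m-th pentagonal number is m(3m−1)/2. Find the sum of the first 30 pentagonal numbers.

Σ i(3i−1)/2 = (3Σi² − Σi) / 2 over i = 1..30.
Σi = 465 and Σi² = 9455.
(3·9455 − 1·465) / 2 = 27900/2 = 13950.

13950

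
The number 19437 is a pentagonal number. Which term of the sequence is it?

Set n(3n−1)/2 = 19437, giving 3n² − n − 38874 = 0.
The discriminant is 1 + 24·19437 = 466489, and √466489 = 683.
So n = (1 + 683) / 6 = 684/6 = 114.

114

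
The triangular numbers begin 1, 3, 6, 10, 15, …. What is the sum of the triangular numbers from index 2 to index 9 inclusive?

Σ i(i+1)/2 = (Σi² + Σi) / 2 over i = 2..9.
Σi = 45 − 1 = 44 and Σi² = 285 − 1 = 284.
(1·284 + 1·44) / 2 = 328/2 = 164.

164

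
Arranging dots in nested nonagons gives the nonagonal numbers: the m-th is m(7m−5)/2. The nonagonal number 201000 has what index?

Set n(7n−5)/2 = 201000, giving 7n² − 5n − 402000 = 0.
The discriminant is 25 + 56·201000 = 11256025, and √11256025 = 3355.
So n = (5 + 3355) / 14 = 3360/14 = 240.

240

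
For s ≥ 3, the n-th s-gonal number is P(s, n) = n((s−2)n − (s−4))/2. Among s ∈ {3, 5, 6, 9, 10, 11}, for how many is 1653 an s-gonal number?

s = 3: P(3, 57) = 1653. ✓
s = 5: P(5, 33) = 1617 and P(5, 34) = 1717; 1653 is not s-gonal.
s = 6: P(6, 29) = 1653. ✓
s = 9: P(9, 22) = 1639 and P(9, 23) = 1794; 1653 is not s-gonal.
s = 10: P(10, 20) = 1540 and P(10, 21) = 1701; 1653 is not s-gonal.
s = 11: P(11, 19) = 1558 and P(11, 20) = 1730; 1653 is not s-gonal.
Hits: s ∈ {3, 6} → 2.

2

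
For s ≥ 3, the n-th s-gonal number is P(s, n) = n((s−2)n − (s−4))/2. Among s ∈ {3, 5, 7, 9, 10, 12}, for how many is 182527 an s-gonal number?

s = 3: P(3, 603) = 182106 and P(3, 604) = 182710; 182527 is not s-gonal.
s = 5: P(5, 349) = 182527. ✓
s = 7: P(7, 270) = 181845 and P(7, 271) = 183196; 182527 is not s-gonal.
s = 9: P(9, 228) = 181374 and P(9, 229) = 182971; 182527 is not s-gonal.
s = 10: P(10, 213) = 180837 and P(10, 214) = 182542; 182527 is not s-gonal.
s = 12: P(12, 191) = 181641 and P(12, 192) = 183552; 182527 is not s-gonal.
Hits: s ∈ {5} → 1.

1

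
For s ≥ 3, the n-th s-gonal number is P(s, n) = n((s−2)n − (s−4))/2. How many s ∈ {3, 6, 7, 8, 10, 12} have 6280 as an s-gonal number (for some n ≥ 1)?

1

s = 3: P(3, 111) = 6216 and P(3, 112) = 6328; 6280 is not s-gonal.
s = 6: P(6, 56) = 6216 and P(6, 57) = 6441; 6280 is not s-gonal.
s = 7: P(7, 50) = 6175 and P(7, 51) = 6426; 6280 is not s-gonal.
s = 8: P(8, 46) = 6256 and P(8, 47) = 6533; 6280 is not s-gonal.
s = 10: P(10, 40) = 6280. ✓
s = 12: P(12, 35) = 5985 and P(12, 36) = 6336; 6280 is not s-gonal.
Hits: s ∈ {10} → 1.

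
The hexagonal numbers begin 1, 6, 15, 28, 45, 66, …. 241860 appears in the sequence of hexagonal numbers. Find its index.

348

Set n(2n−1) = 241860, giving 2n² − n − 241860 = 0.
The discriminant is 1 + 8·241860 = 1934881, and √1934881 = 1391.
So n = (1 + 1391) / 4 = 1392/4 = 348.
Check: 348·(2·348 − 1) = 241860. ✓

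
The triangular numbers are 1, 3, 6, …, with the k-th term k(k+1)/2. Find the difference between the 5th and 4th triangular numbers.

5

Consecutive triangular numbers differ by n: T_{5} − T_{4} = 5.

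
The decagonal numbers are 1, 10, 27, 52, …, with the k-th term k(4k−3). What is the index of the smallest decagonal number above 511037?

358

Solve n(4n−3) > 511037 for integer n.
The largest n with value ≤ 511037 is 357 (since 508725 ≤ 511037 < 511582), so the first above is n = 358, value 511582.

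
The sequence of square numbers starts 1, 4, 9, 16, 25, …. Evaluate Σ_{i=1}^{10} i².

385

Σ_{i=1}^{10} i² = 10·11·21/6 = 385.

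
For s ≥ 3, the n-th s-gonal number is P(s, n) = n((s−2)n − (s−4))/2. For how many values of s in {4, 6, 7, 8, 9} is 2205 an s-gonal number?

s = 4: P(4, 46) = 2116 and P(4, 47) = 2209; 2205 is not s-gonal.
s = 6: P(6, 33) = 2145 and P(6, 34) = 2278; 2205 is not s-gonal.
s = 7: P(7, 30) = 2205. ✓
s = 8: P(8, 27) = 2133 and P(8, 28) = 2296; 2205 is not s-gonal.
s = 9: P(9, 25) = 2125 and P(9, 26) = 2301; 2205 is not s-gonal.
Hits: s ∈ {7} → 1.

1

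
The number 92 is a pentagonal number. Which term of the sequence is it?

Set n(3n−1)/2 = 92, giving 3n² − n − 184 = 0.
The discriminant is 1 + 24·92 = 2209, and √2209 = 47.
So n = (1 + 47) / 6 = 48/6 = 8.
Check: 8·(3·8 − 1)/2 = 92. ✓

8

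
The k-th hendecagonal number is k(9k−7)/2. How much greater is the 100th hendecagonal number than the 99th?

892

Consecutive hendecagonal numbers differ by 9n − 8: here 9·100 − 8 = 892.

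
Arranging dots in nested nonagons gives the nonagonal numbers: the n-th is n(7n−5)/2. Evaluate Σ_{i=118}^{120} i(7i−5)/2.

147805

Σ i(7i−5)/2 = (7Σi² − 5Σi) / 2 over i = 118..120.
Σi = 7260 − 6903 = 357 and Σi² = 583220 − 540735 = 42485.
(7·42485 − 5·357) / 2 = 295610/2 = 147805.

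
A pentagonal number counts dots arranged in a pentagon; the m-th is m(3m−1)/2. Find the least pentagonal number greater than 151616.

Solve n(3n−1)/2 > 151616 for integer n.
The largest n with value ≤ 151616 is 318 (since 151527 ≤ 151616 < 152482), so the first above is n = 319, value 152482.

152482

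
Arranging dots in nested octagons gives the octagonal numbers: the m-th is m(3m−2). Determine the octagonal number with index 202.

The 202nd octagonal number is n(3n−2) with n = 202.
202·(3·202 − 2) = 202·604 = 122008.

122008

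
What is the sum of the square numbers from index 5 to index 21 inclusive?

3281

Σ_{i=5}^{21} i² = 3311 − 30 = 3281.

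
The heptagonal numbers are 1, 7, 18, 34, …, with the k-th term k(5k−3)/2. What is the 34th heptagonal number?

2839

The 34th heptagonal number is n(5n−3)/2 with n = 34.
34·(5·34 − 3)/2 = 34·167/2 = 2839.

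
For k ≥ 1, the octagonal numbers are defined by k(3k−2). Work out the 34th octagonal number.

3400

The 34th octagonal number is n(3n−2) with n = 34.
34·(3·34 − 2) = 34·100 = 3400.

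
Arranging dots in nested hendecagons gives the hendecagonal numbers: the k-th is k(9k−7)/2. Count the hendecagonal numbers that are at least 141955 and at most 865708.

The n-th hendecagonal number is n(9n−7)/2.
Smallest index with value ≥ 141955: n = 178 (giving 141955).
Largest index with value ≤ 865708: n = 439 (giving 865708).
Indices 178 through 439: 262 terms.

262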